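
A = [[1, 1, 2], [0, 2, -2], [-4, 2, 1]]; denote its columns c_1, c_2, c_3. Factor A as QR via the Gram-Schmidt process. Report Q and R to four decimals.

Q = [[0.2425, 0.5708, 0.7845], [0.0000, 0.8086, -0.5883], [-0.9701, 0.1427, 0.1961]], R = [[4.1231, -1.6977, -0.4851], [0.0000, 2.4734, -0.3330], [0.0000, 0.0000, 2.9417]]

e_1 = c_1/‖c_1‖ = (1, 0, -4)/4.1231 = (0.2425, 0.0000, -0.9701).
r_{12} = e_1·c_2 = -1.6977.
u_2 = c_2 + 1.6977·e_1 = (1.4118, 2.0000, 0.3529).
‖u_2‖ = 2.4734, so e_2 = (0.5708, 0.8086, 0.1427).
r_{13} = e_1·c_3 = -0.4851; r_{23} = e_2·c_3 = -0.3330.
u_3 = c_3 + 0.4851·e_1 + 0.3330·e_2 = (2.3077, -1.7308, 0.5769).
‖u_3‖ = 2.9417, so e_3 = (0.7845, -0.5883, 0.1961).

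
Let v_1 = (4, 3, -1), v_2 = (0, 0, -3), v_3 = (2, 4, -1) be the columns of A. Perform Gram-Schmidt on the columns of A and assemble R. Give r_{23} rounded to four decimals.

e_1 = v_1/‖v_1‖ = (4, 3, -1)/5.0990 = (0.7845, 0.5883, -0.1961).
r_{12} = e_1·v_2 = 0.5883.
u_2 = v_2 − 0.5883·e_1 = (-0.4615, -0.3462, -2.8846).
‖u_2‖ = 2.9417, so e_2 = (-0.1569, -0.1177, -0.9806).
r_{23} = e_2·v_3 = 0.1961.

r_{23} = 0.1961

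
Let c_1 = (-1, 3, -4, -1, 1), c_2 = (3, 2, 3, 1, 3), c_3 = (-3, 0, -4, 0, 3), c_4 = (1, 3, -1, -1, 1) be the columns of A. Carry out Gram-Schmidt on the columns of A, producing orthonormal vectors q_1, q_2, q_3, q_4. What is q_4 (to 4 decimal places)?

q_1 = c_1/‖c_1‖ = (-1, 3, -4, -1, 1)/5.2915 = (-0.1890, 0.5669, -0.7559, -0.1890, 0.1890).
r_{12} = q_1·c_2 = -1.3229.
u_2 = c_2 + 1.3229·q_1 = (2.7500, 2.7500, 2.0000, 0.7500, 3.2500).
‖u_2‖ = 5.5000, so q_2 = (0.5000, 0.5000, 0.3636, 0.1364, 0.5909).
r_{13} = q_1·c_3 = 4.1576; r_{23} = q_2·c_3 = -1.1818.
u_3 = c_3 − 4.1576·q_1 + 1.1818·q_2 = (-1.6234, -1.7662, -0.4274, 0.9469, 2.9126).
‖u_3‖ = 3.9138, so q_3 = (-0.4148, -0.4513, -0.1092, 0.2419, 0.7442).
r_{14} = q_1·c_4 = 2.6458; r_{24} = q_2·c_4 = 2.0909; r_{34} = q_3·c_4 = -1.1572.
u_4 = c_4 − 2.6458·q_1 − 2.0909·q_2 + 1.1572·q_3 = (-0.0254, -0.0677, 0.1133, -0.5052, 0.1256).
‖u_4‖ = 0.5376, so q_4 = (-0.0473, -0.1259, 0.2107, -0.9396, 0.2337).

q_4 = (-0.0473, -0.1259, 0.2107, -0.9396, 0.2337)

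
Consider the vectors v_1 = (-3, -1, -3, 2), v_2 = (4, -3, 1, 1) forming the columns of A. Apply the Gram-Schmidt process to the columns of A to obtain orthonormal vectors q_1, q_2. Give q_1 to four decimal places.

v_1 = (-3, -1, -3, 2); ‖v_1‖ = 4.7958, so q_1 = (-0.6255, -0.2085, -0.6255, 0.4170).

q_1 = (-0.6255, -0.2085, -0.6255, 0.4170)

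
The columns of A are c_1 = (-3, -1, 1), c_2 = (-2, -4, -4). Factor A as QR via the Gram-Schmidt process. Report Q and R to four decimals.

Q = [[-0.9045, -0.0636], [-0.3015, -0.6039], [0.3015, -0.7946]], R = [[3.3166, 1.8091], [0.0000, 5.7208]]

c_1 = (-3, -1, 1); ‖c_1‖ = 3.3166, so q_1 = (-0.9045, -0.3015, 0.3015).
q_1·c_2 = (-0.9045)·(-2) + (-0.3015)·(-4) + 0.3015·(-4) = 1.8091.
u_2 = c_2 − 1.8091·q_1 = (-0.3636, -3.4545, -4.5455).
‖u_2‖ = 5.7208, so q_2 = (-0.0636, -0.6039, -0.7946).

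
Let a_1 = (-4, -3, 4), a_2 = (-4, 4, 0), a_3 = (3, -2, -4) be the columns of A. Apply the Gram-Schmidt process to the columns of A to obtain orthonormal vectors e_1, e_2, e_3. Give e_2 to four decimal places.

a_1 = (-4, -3, 4); ‖a_1‖ = 6.4031, so e_1 = (-0.6247, -0.4685, 0.6247).
e_1·a_2 = (-0.6247)·(-4) + (-0.4685)·4 + 0.6247·0 = 0.6247.
u_2 = a_2 − 0.6247·e_1 = (-3.6098, 4.2927, -0.3902).
‖u_2‖ = 5.6223, so e_2 = (-0.6420, 0.7635, -0.0694).

e_2 = (-0.6420, 0.7635, -0.0694)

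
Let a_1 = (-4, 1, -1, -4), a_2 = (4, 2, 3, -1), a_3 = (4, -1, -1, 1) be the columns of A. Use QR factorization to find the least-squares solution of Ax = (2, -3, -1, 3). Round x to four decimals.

a_1 = (-4, 1, -1, -4); ‖a_1‖ = 5.8310, so q_1 = (-0.6860, 0.1715, -0.1715, -0.6860).
q_1·a_2 = (-0.6860)·4 + 0.1715·2 + (-0.1715)·3 + (-0.6860)·(-1) = -2.2295.
u_2 = a_2 + 2.2295·q_1 = (2.4706, 2.3824, 2.6176, -2.5294).
‖u_2‖ = 5.0029, so q_2 = (0.4938, 0.4762, 0.5232, -0.5056).
q_1·a_3 = (-0.6860)·4 + 0.1715·(-1) + (-0.1715)·(-1) + (-0.6860)·1 = -3.4300; q_2·a_3 = 0.4938·4 + 0.4762·(-1) + 0.5232·(-1) + (-0.5056)·1 = 0.4703.
u_3 = a_3 + 3.4300·q_1 − 0.4703·q_2 = (1.4148, -0.6357, -1.8343, -1.1152).
‖u_3‖ = 2.6484, so q_3 = (0.5342, -0.2400, -0.6926, -0.4211).
Qᵀb = (-3.7730, -2.4809, 1.2179).
Back-substitute: x_3 = 1.2179/2.6484 = 0.4599.
x_2 = (-2.4809 − 0.4703·0.4599)/5.0029 = -0.5391.
x_1 = (-3.7730 + 2.2295·(-0.5391) + 3.4300·0.4599)/5.8310 = -0.5827.

x = (-0.5827, -0.5391, 0.4599)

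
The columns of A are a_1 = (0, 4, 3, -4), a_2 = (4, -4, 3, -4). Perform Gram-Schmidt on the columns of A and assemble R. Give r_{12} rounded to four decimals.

r_{12} = 1.4056

a_1 = (0, 4, 3, -4); ‖a_1‖ = 6.4031, so q_1 = (0.0000, 0.6247, 0.4685, -0.6247).
r_{12} = q_1·a_2 = 1.4056.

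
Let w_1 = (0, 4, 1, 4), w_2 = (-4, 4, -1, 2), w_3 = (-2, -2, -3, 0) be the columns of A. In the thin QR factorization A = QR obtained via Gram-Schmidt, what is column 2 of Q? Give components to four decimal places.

e_2 = (-0.8735, 0.2647, -0.3706, -0.1721)

e_1 = w_1/‖w_1‖ = (0, 4, 1, 4)/5.7446 = (0.0000, 0.6963, 0.1741, 0.6963).
r_{12} = e_1·w_2 = 4.0038.
u_2 = w_2 − 4.0038·e_1 = (-4.0000, 1.2121, -1.6970, -0.7879).
‖u_2‖ = 4.5793, so e_2 = (-0.8735, 0.2647, -0.3706, -0.1721).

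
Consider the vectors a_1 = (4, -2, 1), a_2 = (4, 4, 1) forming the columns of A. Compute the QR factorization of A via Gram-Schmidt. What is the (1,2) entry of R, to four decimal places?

r_{12} = 1.9640

a_1 = (4, -2, 1); ‖a_1‖ = 4.5826, so q_1 = (0.8729, -0.4364, 0.2182).
r_{12} = q_1·a_2 = 1.9640.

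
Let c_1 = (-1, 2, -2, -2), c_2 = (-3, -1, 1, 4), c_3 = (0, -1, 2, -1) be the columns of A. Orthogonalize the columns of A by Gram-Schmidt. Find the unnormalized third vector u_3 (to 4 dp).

c_1 = (-1, 2, -2, -2); ‖c_1‖ = 3.6056, so e_1 = (-0.2774, 0.5547, -0.5547, -0.5547).
e_1·c_2 = (-0.2774)·(-3) + 0.5547·(-1) + (-0.5547)·1 + (-0.5547)·4 = -2.4962.
u_2 = c_2 + 2.4962·e_1 = (-3.6923, 0.3846, -0.3846, 2.6154).
‖u_2‖ = 4.5573, so e_2 = (-0.8102, 0.0844, -0.0844, 0.5739).
e_1·c_3 = (-0.2774)·0 + 0.5547·(-1) + (-0.5547)·2 + (-0.5547)·(-1) = -1.1094; e_2·c_3 = (-0.8102)·0 + 0.0844·(-1) + (-0.0844)·2 + 0.5739·(-1) = -0.8271.
u_3 = c_3 + 1.1094·e_1 + 0.8271·e_2 = (-0.9778, -0.3148, 1.3148, -1.1407).

u_3 = (-0.9778, -0.3148, 1.3148, -1.1407)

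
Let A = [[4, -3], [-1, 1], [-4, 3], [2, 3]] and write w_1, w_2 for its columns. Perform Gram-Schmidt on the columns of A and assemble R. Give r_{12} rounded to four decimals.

w_1 = (4, -1, -4, 2); ‖w_1‖ = 6.0828, so q_1 = (0.6576, -0.1644, -0.6576, 0.3288).
r_{12} = q_1·w_2 = -3.1236.

r_{12} = -3.1236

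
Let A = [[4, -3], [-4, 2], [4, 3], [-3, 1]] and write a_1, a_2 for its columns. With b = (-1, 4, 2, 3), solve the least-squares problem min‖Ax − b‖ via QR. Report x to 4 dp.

x = (-0.2210, 0.7639)

a_1 = (4, -4, 4, -3); ‖a_1‖ = 7.5498, so q_1 = (0.5298, -0.5298, 0.5298, -0.3974).
q_1·a_2 = 0.5298·(-3) + (-0.5298)·2 + 0.5298·3 + (-0.3974)·1 = -1.4570.
u_2 = a_2 + 1.4570·q_1 = (-2.2281, 1.2281, 3.7719, 0.4211).
‖u_2‖ = 4.5692, so q_2 = (-0.4876, 0.2688, 0.8255, 0.0922).
Qᵀb = (-2.7815, 3.4902).
Back-substitute: x_2 = 3.4902/4.5692 = 0.7639.
x_1 = (-2.7815 + 1.4570·0.7639)/7.5498 = -0.2210.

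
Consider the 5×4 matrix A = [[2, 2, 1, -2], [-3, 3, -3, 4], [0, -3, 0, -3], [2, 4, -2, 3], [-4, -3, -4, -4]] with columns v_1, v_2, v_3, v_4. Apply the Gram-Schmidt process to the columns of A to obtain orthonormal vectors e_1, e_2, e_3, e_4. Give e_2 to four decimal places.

e_2 = (0.1721, 0.6884, -0.4733, 0.4876, -0.1864)

v_1 = (2, -3, 0, 2, -4); ‖v_1‖ = 5.7446, so e_1 = (0.3482, -0.5222, 0.0000, 0.3482, -0.6963).
e_1·v_2 = 0.3482·2 + (-0.5222)·3 + 0.0000·(-3) + 0.3482·4 + (-0.6963)·(-3) = 2.6112.
u_2 = v_2 − 2.6112·e_1 = (1.0909, 4.3636, -3.0000, 3.0909, -1.1818).
‖u_2‖ = 6.3389, so e_2 = (0.1721, 0.6884, -0.4733, 0.4876, -0.1864).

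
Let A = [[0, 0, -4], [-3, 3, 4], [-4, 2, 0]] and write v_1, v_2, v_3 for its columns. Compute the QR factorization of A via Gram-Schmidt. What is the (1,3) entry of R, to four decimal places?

r_{13} = -2.4000

v_1 = (0, -3, -4); ‖v_1‖ = 5.0000, so e_1 = (0.0000, -0.6000, -0.8000).
r_{13} = e_1·v_3 = -2.4000.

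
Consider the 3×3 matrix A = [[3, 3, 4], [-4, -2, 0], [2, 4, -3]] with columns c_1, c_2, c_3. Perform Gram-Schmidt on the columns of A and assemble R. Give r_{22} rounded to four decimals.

r_{22} = 2.7292

e_1 = c_1/‖c_1‖ = (3, -4, 2)/5.3852 = (0.5571, -0.7428, 0.3714).
r_{12} = e_1·c_2 = 4.6424.
u_2 = c_2 − 4.6424·e_1 = (0.4138, 1.4483, 2.2759).
r_{22} = ‖u_2‖ = 2.7292.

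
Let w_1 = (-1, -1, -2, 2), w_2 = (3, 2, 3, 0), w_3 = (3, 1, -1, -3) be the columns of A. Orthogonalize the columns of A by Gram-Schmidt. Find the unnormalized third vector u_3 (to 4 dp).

q_1 = w_1/‖w_1‖ = (-1, -1, -2, 2)/3.1623 = (-0.3162, -0.3162, -0.6325, 0.6325).
r_{12} = q_1·w_2 = -3.4785.
u_2 = w_2 + 3.4785·q_1 = (1.9000, 0.9000, 0.8000, 2.2000).
‖u_2‖ = 3.1464, so q_2 = (0.6039, 0.2860, 0.2543, 0.6992).
r_{13} = q_1·w_3 = -2.5298; r_{23} = q_2·w_3 = -0.2543.
u_3 = w_3 + 2.5298·q_1 + 0.2543·q_2 = (2.3535, 0.2727, -2.5354, -1.2222).

u_3 = (2.3535, 0.2727, -2.5354, -1.2222)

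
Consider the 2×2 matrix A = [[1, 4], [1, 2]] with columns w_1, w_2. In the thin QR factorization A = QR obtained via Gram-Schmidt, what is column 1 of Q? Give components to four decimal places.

q_1 = (0.7071, 0.7071)

q_1 = w_1/‖w_1‖ = (1, 1)/1.4142 = (0.7071, 0.7071).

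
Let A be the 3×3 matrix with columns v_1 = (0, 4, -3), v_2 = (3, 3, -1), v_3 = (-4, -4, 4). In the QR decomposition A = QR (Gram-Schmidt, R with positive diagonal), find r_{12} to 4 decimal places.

q_1 = v_1/‖v_1‖ = (0, 4, -3)/5.0000 = (0.0000, 0.8000, -0.6000).
r_{12} = q_1·v_2 = 3.0000.

r_{12} = 3.0000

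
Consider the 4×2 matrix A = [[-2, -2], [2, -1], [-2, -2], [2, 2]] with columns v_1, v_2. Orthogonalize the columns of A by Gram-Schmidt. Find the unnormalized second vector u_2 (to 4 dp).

v_1 = (-2, 2, -2, 2); ‖v_1‖ = 4.0000, so e_1 = (-0.5000, 0.5000, -0.5000, 0.5000).
e_1·v_2 = (-0.5000)·(-2) + 0.5000·(-1) + (-0.5000)·(-2) + 0.5000·2 = 2.5000.
u_2 = v_2 − 2.5000·e_1 = (-0.7500, -2.2500, -0.7500, 0.7500).

u_2 = (-0.7500, -2.2500, -0.7500, 0.7500)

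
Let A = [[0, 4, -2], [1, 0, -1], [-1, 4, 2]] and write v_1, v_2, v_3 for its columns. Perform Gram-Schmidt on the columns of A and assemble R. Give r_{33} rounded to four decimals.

e_1 = v_1/‖v_1‖ = (0, 1, -1)/1.4142 = (0.0000, 0.7071, -0.7071).
r_{12} = e_1·v_2 = -2.8284.
u_2 = v_2 + 2.8284·e_1 = (4.0000, 2.0000, 2.0000).
‖u_2‖ = 4.8990, so e_2 = (0.8165, 0.4082, 0.4082).
r_{13} = e_1·v_3 = -2.1213; r_{23} = e_2·v_3 = -1.2247.
u_3 = v_3 + 2.1213·e_1 + 1.2247·e_2 = (-1.0000, 1.0000, 1.0000).
r_{33} = ‖u_3‖ = 1.7321.

r_{33} = 1.7321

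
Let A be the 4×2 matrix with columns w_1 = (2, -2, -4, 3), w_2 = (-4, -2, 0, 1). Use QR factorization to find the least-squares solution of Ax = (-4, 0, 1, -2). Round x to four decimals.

x = (-0.5260, 0.6416)

w_1 = (2, -2, -4, 3); ‖w_1‖ = 5.7446, so q_1 = (0.3482, -0.3482, -0.6963, 0.5222).
q_1·w_2 = 0.3482·(-4) + (-0.3482)·(-2) + (-0.6963)·0 + 0.5222·1 = -0.1741.
u_2 = w_2 + 0.1741·q_1 = (-3.9394, -2.0606, -0.1212, 1.0909).
‖u_2‖ = 4.5793, so q_2 = (-0.8603, -0.4500, -0.0265, 0.2382).
Qᵀb = (-3.1334, 2.9381).
Back-substitute: x_2 = 2.9381/4.5793 = 0.6416.
x_1 = (-3.1334 + 0.1741·0.6416)/5.7446 = -0.5260.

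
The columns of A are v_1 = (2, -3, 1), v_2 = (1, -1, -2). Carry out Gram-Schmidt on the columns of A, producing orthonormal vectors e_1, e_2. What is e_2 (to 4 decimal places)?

e_2 = (0.2469, -0.1543, -0.9567)

v_1 = (2, -3, 1); ‖v_1‖ = 3.7417, so e_1 = (0.5345, -0.8018, 0.2673).
e_1·v_2 = 0.5345·1 + (-0.8018)·(-1) + 0.2673·(-2) = 0.8018.
u_2 = v_2 − 0.8018·e_1 = (0.5714, -0.3571, -2.2143).
‖u_2‖ = 2.3146, so e_2 = (0.2469, -0.1543, -0.9567).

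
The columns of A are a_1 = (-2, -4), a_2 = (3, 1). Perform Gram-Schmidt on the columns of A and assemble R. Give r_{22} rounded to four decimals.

r_{22} = 2.2361

a_1 = (-2, -4); ‖a_1‖ = 4.4721, so q_1 = (-0.4472, -0.8944).
q_1·a_2 = (-0.4472)·3 + (-0.8944)·1 = -2.2361.
u_2 = a_2 + 2.2361·q_1 = (2.0000, -1.0000).
r_{22} = ‖u_2‖ = 2.2361.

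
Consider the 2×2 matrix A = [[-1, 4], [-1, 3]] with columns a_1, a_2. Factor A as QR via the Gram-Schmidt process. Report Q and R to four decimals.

Q = [[-0.7071, 0.7071], [-0.7071, -0.7071]], R = [[1.4142, -4.9497], [0.0000, 0.7071]]

q_1 = a_1/‖a_1‖ = (-1, -1)/1.4142 = (-0.7071, -0.7071).
r_{12} = q_1·a_2 = -4.9497.
u_2 = a_2 + 4.9497·q_1 = (0.5000, -0.5000).
‖u_2‖ = 0.7071, so q_2 = (0.7071, -0.7071).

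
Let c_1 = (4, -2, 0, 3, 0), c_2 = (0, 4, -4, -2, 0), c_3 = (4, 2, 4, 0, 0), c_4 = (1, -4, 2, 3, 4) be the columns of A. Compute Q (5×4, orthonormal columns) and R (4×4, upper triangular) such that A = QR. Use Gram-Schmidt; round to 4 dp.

Q = [[0.7428, 0.3571, 0.4483, -0.0214], [-0.3714, 0.5612, 0.5502, 0.0305], [0.0000, -0.7397, 0.6656, 0.0061], [0.5571, -0.1020, -0.2309, 0.0488], [0.0000, 0.0000, 0.0000, 0.9981]], R = [[5.3852, -2.5997, 2.2283, 3.8996], [0.0000, 5.4075, -0.4081, -3.6730], [0.0000, 0.0000, 5.5559, -1.1139], [0.0000, 0.0000, 0.0000, 4.0076]]

c_1 = (4, -2, 0, 3, 0); ‖c_1‖ = 5.3852, so q_1 = (0.7428, -0.3714, 0.0000, 0.5571, 0.0000).
q_1·c_2 = 0.7428·0 + (-0.3714)·4 + 0.0000·(-4) + 0.5571·(-2) + 0.0000·0 = -2.5997.
u_2 = c_2 + 2.5997·q_1 = (1.9310, 3.0345, -4.0000, -0.5517, 0.0000).
‖u_2‖ = 5.4075, so q_2 = (0.3571, 0.5612, -0.7397, -0.1020, 0.0000).
q_1·c_3 = 0.7428·4 + (-0.3714)·2 + 0.0000·4 + 0.5571·0 + 0.0000·0 = 2.2283; q_2·c_3 = 0.3571·4 + 0.5612·2 + (-0.7397)·4 + (-0.1020)·0 + 0.0000·0 = -0.4081.
u_3 = c_3 − 2.2283·q_1 + 0.4081·q_2 = (2.4906, 3.0566, 3.6981, -1.2830, 0.0000).
‖u_3‖ = 5.5559, so q_3 = (0.4483, 0.5502, 0.6656, -0.2309, 0.0000).
q_1·c_4 = 0.7428·1 + (-0.3714)·(-4) + 0.0000·2 + 0.5571·3 + 0.0000·4 = 3.8996; q_2·c_4 = 0.3571·1 + 0.5612·(-4) + (-0.7397)·2 + (-0.1020)·3 + 0.0000·4 = -3.6730; q_3·c_4 = 0.4483·1 + 0.5502·(-4) + 0.6656·2 + (-0.2309)·3 + 0.0000·4 = -1.1139.
u_4 = c_4 − 3.8996·q_1 + 3.6730·q_2 + 1.1139·q_3 = (-0.0856, 0.1222, 0.0244, 0.1956, 4.0000).
‖u_4‖ = 4.0076, so q_4 = (-0.0214, 0.0305, 0.0061, 0.0488, 0.9981).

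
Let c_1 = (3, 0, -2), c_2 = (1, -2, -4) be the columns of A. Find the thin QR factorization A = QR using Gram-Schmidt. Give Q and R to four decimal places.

e_1 = c_1/‖c_1‖ = (3, 0, -2)/3.6056 = (0.8321, 0.0000, -0.5547).
r_{12} = e_1·c_2 = 3.0509.
u_2 = c_2 − 3.0509·e_1 = (-1.5385, -2.0000, -2.3077).
‖u_2‖ = 3.4194, so e_2 = (-0.4499, -0.5849, -0.6749).

Q = [[0.8321, -0.4499], [0.0000, -0.5849], [-0.5547, -0.6749]], R = [[3.6056, 3.0509], [0.0000, 3.4194]]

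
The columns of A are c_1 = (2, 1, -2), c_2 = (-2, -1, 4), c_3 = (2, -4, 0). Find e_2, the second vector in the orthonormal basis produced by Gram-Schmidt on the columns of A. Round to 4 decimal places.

e_2 = (0.5963, 0.2981, 0.7454)

e_1 = c_1/‖c_1‖ = (2, 1, -2)/3.0000 = (0.6667, 0.3333, -0.6667).
r_{12} = e_1·c_2 = -4.3333.
u_2 = c_2 + 4.3333·e_1 = (0.8889, 0.4444, 1.1111).
‖u_2‖ = 1.4907, so e_2 = (0.5963, 0.2981, 0.7454).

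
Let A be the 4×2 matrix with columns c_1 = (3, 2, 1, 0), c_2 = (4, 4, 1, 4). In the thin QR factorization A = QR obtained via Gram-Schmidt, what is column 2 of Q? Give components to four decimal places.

c_1 = (3, 2, 1, 0); ‖c_1‖ = 3.7417, so q_1 = (0.8018, 0.5345, 0.2673, 0.0000).
q_1·c_2 = 0.8018·4 + 0.5345·4 + 0.2673·1 + 0.0000·4 = 5.6125.
u_2 = c_2 − 5.6125·q_1 = (-0.5000, 1.0000, -0.5000, 4.0000).
‖u_2‖ = 4.1833, so q_2 = (-0.1195, 0.2390, -0.1195, 0.9562).

q_2 = (-0.1195, 0.2390, -0.1195, 0.9562)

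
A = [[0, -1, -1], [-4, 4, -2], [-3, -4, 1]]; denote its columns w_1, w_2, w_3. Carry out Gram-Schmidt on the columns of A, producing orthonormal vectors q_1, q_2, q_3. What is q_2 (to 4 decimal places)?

q_2 = (-0.1758, 0.5907, -0.7875)

w_1 = (0, -4, -3); ‖w_1‖ = 5.0000, so q_1 = (0.0000, -0.8000, -0.6000).
q_1·w_2 = 0.0000·(-1) + (-0.8000)·4 + (-0.6000)·(-4) = -0.8000.
u_2 = w_2 + 0.8000·q_1 = (-1.0000, 3.3600, -4.4800).
‖u_2‖ = 5.6886, so q_2 = (-0.1758, 0.5907, -0.7875).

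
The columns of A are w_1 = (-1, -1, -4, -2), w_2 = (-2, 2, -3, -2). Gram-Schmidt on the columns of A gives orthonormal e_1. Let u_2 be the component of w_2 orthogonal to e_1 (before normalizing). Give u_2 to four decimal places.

w_1 = (-1, -1, -4, -2); ‖w_1‖ = 4.6904, so e_1 = (-0.2132, -0.2132, -0.8528, -0.4264).
e_1·w_2 = (-0.2132)·(-2) + (-0.2132)·2 + (-0.8528)·(-3) + (-0.4264)·(-2) = 3.4112.
u_2 = w_2 − 3.4112·e_1 = (-1.2727, 2.7273, -0.0909, -0.5455).

u_2 = (-1.2727, 2.7273, -0.0909, -0.5455)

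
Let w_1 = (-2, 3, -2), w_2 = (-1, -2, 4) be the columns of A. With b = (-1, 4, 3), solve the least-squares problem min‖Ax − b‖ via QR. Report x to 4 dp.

x = (1.0704, 0.8498)

w_1 = (-2, 3, -2); ‖w_1‖ = 4.1231, so q_1 = (-0.4851, 0.7276, -0.4851).
q_1·w_2 = (-0.4851)·(-1) + 0.7276·(-2) + (-0.4851)·4 = -2.9104.
u_2 = w_2 + 2.9104·q_1 = (-2.4118, 0.1176, 2.5882).
‖u_2‖ = 3.5397, so q_2 = (-0.6813, 0.0332, 0.7312).
Qᵀb = (1.9403, 3.0079).
Back-substitute: x_2 = 3.0079/3.5397 = 0.8498.
x_1 = (1.9403 + 2.9104·0.8498)/4.1231 = 1.0704.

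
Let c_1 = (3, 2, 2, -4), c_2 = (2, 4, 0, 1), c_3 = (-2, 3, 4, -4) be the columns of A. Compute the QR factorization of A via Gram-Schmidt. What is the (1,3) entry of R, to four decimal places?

r_{13} = 4.1779

c_1 = (3, 2, 2, -4); ‖c_1‖ = 5.7446, so e_1 = (0.5222, 0.3482, 0.3482, -0.6963).
r_{13} = e_1·c_3 = 4.1779.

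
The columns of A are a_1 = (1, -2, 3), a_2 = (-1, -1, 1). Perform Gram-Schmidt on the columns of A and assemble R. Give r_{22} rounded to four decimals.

a_1 = (1, -2, 3); ‖a_1‖ = 3.7417, so q_1 = (0.2673, -0.5345, 0.8018).
q_1·a_2 = 0.2673·(-1) + (-0.5345)·(-1) + 0.8018·1 = 1.0690.
u_2 = a_2 − 1.0690·q_1 = (-1.2857, -0.4286, 0.1429).
r_{22} = ‖u_2‖ = 1.3628.

r_{22} = 1.3628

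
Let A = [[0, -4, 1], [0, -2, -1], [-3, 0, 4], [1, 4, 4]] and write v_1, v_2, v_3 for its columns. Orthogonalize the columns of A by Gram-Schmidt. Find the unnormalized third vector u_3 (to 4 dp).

u_3 = (3.0000, 0.0000, 1.0000, 3.0000)

v_1 = (0, 0, -3, 1); ‖v_1‖ = 3.1623, so q_1 = (0.0000, 0.0000, -0.9487, 0.3162).
q_1·v_2 = 0.0000·(-4) + 0.0000·(-2) + (-0.9487)·0 + 0.3162·4 = 1.2649.
u_2 = v_2 − 1.2649·q_1 = (-4.0000, -2.0000, 1.2000, 3.6000).
‖u_2‖ = 5.8652, so q_2 = (-0.6820, -0.3410, 0.2046, 0.6138).
q_1·v_3 = 0.0000·1 + 0.0000·(-1) + (-0.9487)·4 + 0.3162·4 = -2.5298; q_2·v_3 = (-0.6820)·1 + (-0.3410)·(-1) + 0.2046·4 + 0.6138·4 = 2.9326.
u_3 = v_3 + 2.5298·q_1 − 2.9326·q_2 = (3.0000, 0.0000, 1.0000, 3.0000).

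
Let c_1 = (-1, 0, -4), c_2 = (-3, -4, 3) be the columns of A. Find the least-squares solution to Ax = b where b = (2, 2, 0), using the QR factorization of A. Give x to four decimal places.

c_1 = (-1, 0, -4); ‖c_1‖ = 4.1231, so q_1 = (-0.2425, 0.0000, -0.9701).
q_1·c_2 = (-0.2425)·(-3) + 0.0000·(-4) + (-0.9701)·3 = -2.1828.
u_2 = c_2 + 2.1828·q_1 = (-3.5294, -4.0000, 0.8824).
‖u_2‖ = 5.4070, so q_2 = (-0.6528, -0.7398, 0.1632).
Qᵀb = (-0.4851, -2.7851).
Back-substitute: x_2 = -2.7851/5.4070 = -0.5151.
x_1 = (-0.4851 + 2.1828·(-0.5151))/4.1231 = -0.3903.

x = (-0.3903, -0.5151)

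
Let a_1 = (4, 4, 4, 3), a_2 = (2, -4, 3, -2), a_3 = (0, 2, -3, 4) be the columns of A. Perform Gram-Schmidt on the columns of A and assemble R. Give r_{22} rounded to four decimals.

r_{22} = 5.7385

a_1 = (4, 4, 4, 3); ‖a_1‖ = 7.5498, so q_1 = (0.5298, 0.5298, 0.5298, 0.3974).
q_1·a_2 = 0.5298·2 + 0.5298·(-4) + 0.5298·3 + 0.3974·(-2) = -0.2649.
u_2 = a_2 + 0.2649·q_1 = (2.1404, -3.8596, 3.1404, -1.8947).
r_{22} = ‖u_2‖ = 5.7385.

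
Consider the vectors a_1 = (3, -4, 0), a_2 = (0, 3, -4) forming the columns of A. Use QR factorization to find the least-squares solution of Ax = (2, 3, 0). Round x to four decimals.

x = (-0.0873, 0.3181)

q_1 = a_1/‖a_1‖ = (3, -4, 0)/5.0000 = (0.6000, -0.8000, 0.0000).
r_{12} = q_1·a_2 = -2.4000.
u_2 = a_2 + 2.4000·q_1 = (1.4400, 1.0800, -4.0000).
‖u_2‖ = 4.3863, so q_2 = (0.3283, 0.2462, -0.9119).
Qᵀb = (-1.2000, 1.3952).
Back-substitute: x_2 = 1.3952/4.3863 = 0.3181.
x_1 = (-1.2000 + 2.4000·0.3181)/5.0000 = -0.0873.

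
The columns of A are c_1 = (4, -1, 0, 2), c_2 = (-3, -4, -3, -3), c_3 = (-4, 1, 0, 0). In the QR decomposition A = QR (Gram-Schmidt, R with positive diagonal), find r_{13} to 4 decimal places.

e_1 = c_1/‖c_1‖ = (4, -1, 0, 2)/4.5826 = (0.8729, -0.2182, 0.0000, 0.4364).
r_{13} = e_1·c_3 = -3.7097.

r_{13} = -3.7097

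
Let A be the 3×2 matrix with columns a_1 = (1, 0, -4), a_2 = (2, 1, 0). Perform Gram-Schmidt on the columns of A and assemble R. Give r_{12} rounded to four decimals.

a_1 = (1, 0, -4); ‖a_1‖ = 4.1231, so q_1 = (0.2425, 0.0000, -0.9701).
r_{12} = q_1·a_2 = 0.4851.

r_{12} = 0.4851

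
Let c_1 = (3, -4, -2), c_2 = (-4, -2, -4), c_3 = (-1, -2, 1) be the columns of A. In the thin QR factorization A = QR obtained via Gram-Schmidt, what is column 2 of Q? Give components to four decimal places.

c_1 = (3, -4, -2); ‖c_1‖ = 5.3852, so q_1 = (0.5571, -0.7428, -0.3714).
q_1·c_2 = 0.5571·(-4) + (-0.7428)·(-2) + (-0.3714)·(-4) = 0.7428.
u_2 = c_2 − 0.7428·q_1 = (-4.4138, -1.4483, -3.7241).
‖u_2‖ = 5.9538, so q_2 = (-0.7413, -0.2433, -0.6255).

q_2 = (-0.7413, -0.2433, -0.6255)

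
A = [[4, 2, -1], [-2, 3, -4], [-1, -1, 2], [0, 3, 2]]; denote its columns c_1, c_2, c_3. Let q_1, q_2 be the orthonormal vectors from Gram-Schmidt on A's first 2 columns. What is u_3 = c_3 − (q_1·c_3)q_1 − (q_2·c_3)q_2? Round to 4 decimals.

q_1 = c_1/‖c_1‖ = (4, -2, -1, 0)/4.5826 = (0.8729, -0.4364, -0.2182, 0.0000).
r_{12} = q_1·c_2 = 0.6547.
u_2 = c_2 − 0.6547·q_1 = (1.4286, 3.2857, -0.8571, 3.0000).
‖u_2‖ = 4.7509, so q_2 = (0.3007, 0.6916, -0.1804, 0.6315).
r_{13} = q_1·c_3 = 0.4364; r_{23} = q_2·c_3 = -2.1650.
u_3 = c_3 − 0.4364·q_1 + 2.1650·q_2 = (-0.7300, -2.3122, 1.7046, 3.3671).

u_3 = (-0.7300, -2.3122, 1.7046, 3.3671)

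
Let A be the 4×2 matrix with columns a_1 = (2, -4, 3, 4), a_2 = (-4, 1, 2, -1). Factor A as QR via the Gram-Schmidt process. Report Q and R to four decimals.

Q = [[0.2981, -0.7995], [-0.5963, 0.0250], [0.4472, 0.5996], [0.5963, -0.0250]], R = [[6.7082, -1.4907], [0.0000, 4.4472]]

a_1 = (2, -4, 3, 4); ‖a_1‖ = 6.7082, so e_1 = (0.2981, -0.5963, 0.4472, 0.5963).
e_1·a_2 = 0.2981·(-4) + (-0.5963)·1 + 0.4472·2 + 0.5963·(-1) = -1.4907.
u_2 = a_2 + 1.4907·e_1 = (-3.5556, 0.1111, 2.6667, -0.1111).
‖u_2‖ = 4.4472, so e_2 = (-0.7995, 0.0250, 0.5996, -0.0250).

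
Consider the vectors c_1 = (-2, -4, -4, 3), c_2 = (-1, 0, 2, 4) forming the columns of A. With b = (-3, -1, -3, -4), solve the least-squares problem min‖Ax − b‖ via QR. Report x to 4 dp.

c_1 = (-2, -4, -4, 3); ‖c_1‖ = 6.7082, so q_1 = (-0.2981, -0.5963, -0.5963, 0.4472).
q_1·c_2 = (-0.2981)·(-1) + (-0.5963)·0 + (-0.5963)·2 + 0.4472·4 = 0.8944.
u_2 = c_2 − 0.8944·q_1 = (-0.7333, 0.5333, 2.5333, 3.6000).
‖u_2‖ = 4.4944, so q_2 = (-0.1632, 0.1187, 0.5637, 0.8010).
Qᵀb = (1.4907, -4.5241).
Back-substitute: x_2 = -4.5241/4.4944 = -1.0066.
x_1 = (1.4907 − 0.8944·(-1.0066))/6.7082 = 0.3564.

x = (0.3564, -1.0066)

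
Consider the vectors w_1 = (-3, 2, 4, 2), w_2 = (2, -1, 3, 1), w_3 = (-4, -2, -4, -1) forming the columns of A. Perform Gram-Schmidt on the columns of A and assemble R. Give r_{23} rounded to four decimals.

r_{23} = -4.6070

q_1 = w_1/‖w_1‖ = (-3, 2, 4, 2)/5.7446 = (-0.5222, 0.3482, 0.6963, 0.3482).
r_{12} = q_1·w_2 = 1.0445.
u_2 = w_2 − 1.0445·q_1 = (2.5455, -1.3636, 2.2727, 0.6364).
‖u_2‖ = 3.7295, so q_2 = (0.6825, -0.3656, 0.6094, 0.1706).
r_{23} = q_2·w_3 = -4.6070.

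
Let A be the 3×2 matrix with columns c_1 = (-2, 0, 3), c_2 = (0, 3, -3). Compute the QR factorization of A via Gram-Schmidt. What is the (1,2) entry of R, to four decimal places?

r_{12} = -2.4962

c_1 = (-2, 0, 3); ‖c_1‖ = 3.6056, so q_1 = (-0.5547, 0.0000, 0.8321).
r_{12} = q_1·c_2 = -2.4962.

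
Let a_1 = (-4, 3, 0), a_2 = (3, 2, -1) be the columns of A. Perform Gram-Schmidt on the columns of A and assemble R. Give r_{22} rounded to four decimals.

r_{22} = 3.5440

e_1 = a_1/‖a_1‖ = (-4, 3, 0)/5.0000 = (-0.8000, 0.6000, 0.0000).
r_{12} = e_1·a_2 = -1.2000.
u_2 = a_2 + 1.2000·e_1 = (2.0400, 2.7200, -1.0000).
r_{22} = ‖u_2‖ = 3.5440.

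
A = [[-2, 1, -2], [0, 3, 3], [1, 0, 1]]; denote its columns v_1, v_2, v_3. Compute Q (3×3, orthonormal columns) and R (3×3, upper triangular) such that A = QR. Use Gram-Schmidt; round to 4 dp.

Q = [[-0.8944, 0.0659, -0.4423], [0.0000, 0.9891, 0.1474], [0.4472, 0.1319, -0.8847]], R = [[2.2361, -0.8944, 2.2361], [0.0000, 3.0332, 2.9672], [0.0000, 0.0000, 0.4423]]

v_1 = (-2, 0, 1); ‖v_1‖ = 2.2361, so q_1 = (-0.8944, 0.0000, 0.4472).
q_1·v_2 = (-0.8944)·1 + 0.0000·3 + 0.4472·0 = -0.8944.
u_2 = v_2 + 0.8944·q_1 = (0.2000, 3.0000, 0.4000).
‖u_2‖ = 3.0332, so q_2 = (0.0659, 0.9891, 0.1319).
q_1·v_3 = (-0.8944)·(-2) + 0.0000·3 + 0.4472·1 = 2.2361; q_2·v_3 = 0.0659·(-2) + 0.9891·3 + 0.1319·1 = 2.9672.
u_3 = v_3 − 2.2361·q_1 − 2.9672·q_2 = (-0.1957, 0.0652, -0.3913).
‖u_3‖ = 0.4423, so q_3 = (-0.4423, 0.1474, -0.8847).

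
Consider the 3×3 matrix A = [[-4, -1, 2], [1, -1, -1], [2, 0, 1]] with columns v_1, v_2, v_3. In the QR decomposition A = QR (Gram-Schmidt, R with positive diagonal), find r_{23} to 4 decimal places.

r_{23} = 0.0000

v_1 = (-4, 1, 2); ‖v_1‖ = 4.5826, so q_1 = (-0.8729, 0.2182, 0.4364).
q_1·v_2 = (-0.8729)·(-1) + 0.2182·(-1) + 0.4364·0 = 0.6547.
u_2 = v_2 − 0.6547·q_1 = (-0.4286, -1.1429, -0.2857).
‖u_2‖ = 1.2536, so q_2 = (-0.3419, -0.9117, -0.2279).
r_{23} = q_2·v_3 = 0.0000.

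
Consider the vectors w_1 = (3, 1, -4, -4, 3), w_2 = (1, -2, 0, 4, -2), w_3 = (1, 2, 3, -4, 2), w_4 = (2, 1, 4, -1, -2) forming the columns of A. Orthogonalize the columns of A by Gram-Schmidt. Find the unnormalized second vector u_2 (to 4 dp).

w_1 = (3, 1, -4, -4, 3); ‖w_1‖ = 7.1414, so e_1 = (0.4201, 0.1400, -0.5601, -0.5601, 0.4201).
e_1·w_2 = 0.4201·1 + 0.1400·(-2) + (-0.5601)·0 + (-0.5601)·4 + 0.4201·(-2) = -2.9406.
u_2 = w_2 + 2.9406·e_1 = (2.2353, -1.5882, -1.6471, 2.3529, -0.7647).

u_2 = (2.2353, -1.5882, -1.6471, 2.3529, -0.7647)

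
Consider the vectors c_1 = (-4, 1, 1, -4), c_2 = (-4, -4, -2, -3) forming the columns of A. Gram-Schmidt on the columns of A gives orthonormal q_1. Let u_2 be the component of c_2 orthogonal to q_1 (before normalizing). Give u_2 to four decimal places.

q_1 = c_1/‖c_1‖ = (-4, 1, 1, -4)/5.8310 = (-0.6860, 0.1715, 0.1715, -0.6860).
r_{12} = q_1·c_2 = 3.7730.
u_2 = c_2 − 3.7730·q_1 = (-1.4118, -4.6471, -2.6471, -0.4118).

u_2 = (-1.4118, -4.6471, -2.6471, -0.4118)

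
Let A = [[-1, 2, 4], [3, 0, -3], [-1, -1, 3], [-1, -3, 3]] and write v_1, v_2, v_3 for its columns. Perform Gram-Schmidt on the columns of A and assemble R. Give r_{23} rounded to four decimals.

r_{23} = -0.2254

v_1 = (-1, 3, -1, -1); ‖v_1‖ = 3.4641, so q_1 = (-0.2887, 0.8660, -0.2887, -0.2887).
q_1·v_2 = (-0.2887)·2 + 0.8660·0 + (-0.2887)·(-1) + (-0.2887)·(-3) = 0.5774.
u_2 = v_2 − 0.5774·q_1 = (2.1667, -0.5000, -0.8333, -2.8333).
‖u_2‖ = 3.6968, so q_2 = (0.5861, -0.1353, -0.2254, -0.7664).
r_{23} = q_2·v_3 = -0.2254.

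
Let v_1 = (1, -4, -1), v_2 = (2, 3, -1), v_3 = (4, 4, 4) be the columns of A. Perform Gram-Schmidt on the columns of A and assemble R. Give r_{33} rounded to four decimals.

r_{33} = 5.2001

v_1 = (1, -4, -1); ‖v_1‖ = 4.2426, so q_1 = (0.2357, -0.9428, -0.2357).
q_1·v_2 = 0.2357·2 + (-0.9428)·3 + (-0.2357)·(-1) = -2.1213.
u_2 = v_2 + 2.1213·q_1 = (2.5000, 1.0000, -1.5000).
‖u_2‖ = 3.0822, so q_2 = (0.8111, 0.3244, -0.4867).
q_1·v_3 = 0.2357·4 + (-0.9428)·4 + (-0.2357)·4 = -3.7712; q_2·v_3 = 0.8111·4 + 0.3244·4 + (-0.4867)·4 = 2.5955.
u_3 = v_3 + 3.7712·q_1 − 2.5955·q_2 = (2.7836, -0.3977, 4.3743).
r_{33} = ‖u_3‖ = 5.2001.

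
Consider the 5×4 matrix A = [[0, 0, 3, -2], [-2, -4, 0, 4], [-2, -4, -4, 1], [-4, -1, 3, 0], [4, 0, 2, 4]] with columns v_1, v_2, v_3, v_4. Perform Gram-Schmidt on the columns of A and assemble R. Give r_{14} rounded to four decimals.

r_{14} = 0.9487

v_1 = (0, -2, -2, -4, 4); ‖v_1‖ = 6.3246, so e_1 = (0.0000, -0.3162, -0.3162, -0.6325, 0.6325).
r_{14} = e_1·v_4 = 0.9487.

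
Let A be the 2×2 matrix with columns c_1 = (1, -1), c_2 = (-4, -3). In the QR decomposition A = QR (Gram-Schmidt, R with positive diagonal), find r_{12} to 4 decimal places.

r_{12} = -0.7071

c_1 = (1, -1); ‖c_1‖ = 1.4142, so e_1 = (0.7071, -0.7071).
r_{12} = e_1·c_2 = -0.7071.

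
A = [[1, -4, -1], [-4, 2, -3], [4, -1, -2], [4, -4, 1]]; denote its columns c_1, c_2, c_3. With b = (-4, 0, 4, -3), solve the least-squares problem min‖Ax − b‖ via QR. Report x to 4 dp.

c_1 = (1, -4, 4, 4); ‖c_1‖ = 7.0000, so q_1 = (0.1429, -0.5714, 0.5714, 0.5714).
q_1·c_2 = 0.1429·(-4) + (-0.5714)·2 + 0.5714·(-1) + 0.5714·(-4) = -4.5714.
u_2 = c_2 + 4.5714·q_1 = (-3.3469, -0.6122, 1.6122, -1.3878).
‖u_2‖ = 4.0127, so q_2 = (-0.8341, -0.1526, 0.4018, -0.3458).
q_1·c_3 = 0.1429·(-1) + (-0.5714)·(-3) + 0.5714·(-2) + 0.5714·1 = 1.0000; q_2·c_3 = (-0.8341)·(-1) + (-0.1526)·(-3) + 0.4018·(-2) + (-0.3458)·1 = 0.1424.
u_3 = c_3 − 1.0000·q_1 − 0.1424·q_2 = (-1.0241, -2.4068, -2.6286, 0.4778).
‖u_3‖ = 3.7389, so q_3 = (-0.2739, -0.6437, -0.7030, 0.1278).
Qᵀb = (0.0000, 5.9810, -2.1000).
Back-substitute: x_3 = -2.1000/3.7389 = -0.5617.
x_2 = (5.9810 − 0.1424·(-0.5617))/4.0127 = 1.5104.
x_1 = (0.0000 + 4.5714·1.5104 − 1.0000·(-0.5617))/7.0000 = 1.0666.

x = (1.0666, 1.5104, -0.5617)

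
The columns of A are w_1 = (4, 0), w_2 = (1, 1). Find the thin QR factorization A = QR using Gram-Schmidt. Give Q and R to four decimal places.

w_1 = (4, 0); ‖w_1‖ = 4.0000, so q_1 = (1.0000, 0.0000).
q_1·w_2 = 1.0000·1 + 0.0000·1 = 1.0000.
u_2 = w_2 − 1.0000·q_1 = (0.0000, 1.0000).
‖u_2‖ = 1.0000, so q_2 = (0.0000, 1.0000).

Q = [[1.0000, 0.0000], [0.0000, 1.0000]], R = [[4.0000, 1.0000], [0.0000, 1.0000]]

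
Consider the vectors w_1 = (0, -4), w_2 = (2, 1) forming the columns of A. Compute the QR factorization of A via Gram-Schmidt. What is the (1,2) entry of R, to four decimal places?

r_{12} = -1.0000

q_1 = w_1/‖w_1‖ = (0, -4)/4.0000 = (0.0000, -1.0000).
r_{12} = q_1·w_2 = -1.0000.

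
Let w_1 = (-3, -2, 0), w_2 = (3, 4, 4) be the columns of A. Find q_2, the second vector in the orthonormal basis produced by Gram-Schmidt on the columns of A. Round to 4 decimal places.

q_2 = (-0.2131, 0.3196, 0.9233)

q_1 = w_1/‖w_1‖ = (-3, -2, 0)/3.6056 = (-0.8321, -0.5547, 0.0000).
r_{12} = q_1·w_2 = -4.7150.
u_2 = w_2 + 4.7150·q_1 = (-0.9231, 1.3846, 4.0000).
‖u_2‖ = 4.3323, so q_2 = (-0.2131, 0.3196, 0.9233).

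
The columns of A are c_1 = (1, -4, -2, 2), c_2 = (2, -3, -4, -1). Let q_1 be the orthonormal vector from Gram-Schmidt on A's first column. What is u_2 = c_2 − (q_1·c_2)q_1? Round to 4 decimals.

u_2 = (1.2000, 0.2000, -2.4000, -2.6000)

q_1 = c_1/‖c_1‖ = (1, -4, -2, 2)/5.0000 = (0.2000, -0.8000, -0.4000, 0.4000).
r_{12} = q_1·c_2 = 4.0000.
u_2 = c_2 − 4.0000·q_1 = (1.2000, 0.2000, -2.4000, -2.6000).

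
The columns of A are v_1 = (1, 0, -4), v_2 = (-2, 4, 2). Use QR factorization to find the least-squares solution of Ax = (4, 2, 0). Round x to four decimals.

q_1 = v_1/‖v_1‖ = (1, 0, -4)/4.1231 = (0.2425, 0.0000, -0.9701).
r_{12} = q_1·v_2 = -2.4254.
u_2 = v_2 + 2.4254·q_1 = (-1.4118, 4.0000, -0.3529).
‖u_2‖ = 4.2565, so q_2 = (-0.3317, 0.9397, -0.0829).
Qᵀb = (0.9701, 0.5528).
Back-substitute: x_2 = 0.5528/4.2565 = 0.1299.
x_1 = (0.9701 + 2.4254·0.1299)/4.1231 = 0.3117.

x = (0.3117, 0.1299)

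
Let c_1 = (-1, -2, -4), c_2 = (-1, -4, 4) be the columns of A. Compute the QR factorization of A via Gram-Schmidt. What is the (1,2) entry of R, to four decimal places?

r_{12} = -1.5275

c_1 = (-1, -2, -4); ‖c_1‖ = 4.5826, so e_1 = (-0.2182, -0.4364, -0.8729).
r_{12} = e_1·c_2 = -1.5275.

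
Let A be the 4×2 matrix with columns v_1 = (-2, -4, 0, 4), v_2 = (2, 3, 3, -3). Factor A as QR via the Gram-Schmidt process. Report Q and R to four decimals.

v_1 = (-2, -4, 0, 4); ‖v_1‖ = 6.0000, so e_1 = (-0.3333, -0.6667, 0.0000, 0.6667).
e_1·v_2 = (-0.3333)·2 + (-0.6667)·3 + 0.0000·3 + 0.6667·(-3) = -4.6667.
u_2 = v_2 + 4.6667·e_1 = (0.4444, -0.1111, 3.0000, 0.1111).
‖u_2‖ = 3.0368, so e_2 = (0.1464, -0.0366, 0.9879, 0.0366).

Q = [[-0.3333, 0.1464], [-0.6667, -0.0366], [0.0000, 0.9879], [0.6667, 0.0366]], R = [[6.0000, -4.6667], [0.0000, 3.0368]]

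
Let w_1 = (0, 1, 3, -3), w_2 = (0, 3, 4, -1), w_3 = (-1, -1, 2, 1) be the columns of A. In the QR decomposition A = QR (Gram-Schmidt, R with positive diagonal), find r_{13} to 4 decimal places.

r_{13} = 0.4588

e_1 = w_1/‖w_1‖ = (0, 1, 3, -3)/4.3589 = (0.0000, 0.2294, 0.6882, -0.6882).
r_{13} = e_1·w_3 = 0.4588.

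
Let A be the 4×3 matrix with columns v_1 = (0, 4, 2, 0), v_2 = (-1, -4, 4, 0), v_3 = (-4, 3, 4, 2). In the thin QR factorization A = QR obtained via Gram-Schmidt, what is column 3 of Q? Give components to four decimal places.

q_3 = (-0.8549, 0.0712, -0.1425, 0.4937)

q_1 = v_1/‖v_1‖ = (0, 4, 2, 0)/4.4721 = (0.0000, 0.8944, 0.4472, 0.0000).
r_{12} = q_1·v_2 = -1.7889.
u_2 = v_2 + 1.7889·q_1 = (-1.0000, -2.4000, 4.8000, 0.0000).
‖u_2‖ = 5.4589, so q_2 = (-0.1832, -0.4396, 0.8793, 0.0000).
r_{13} = q_1·v_3 = 4.4721; r_{23} = q_2·v_3 = 2.9310.
u_3 = v_3 − 4.4721·q_1 − 2.9310·q_2 = (-3.4631, 0.2886, -0.5772, 2.0000).
‖u_3‖ = 4.0509, so q_3 = (-0.8549, 0.0712, -0.1425, 0.4937).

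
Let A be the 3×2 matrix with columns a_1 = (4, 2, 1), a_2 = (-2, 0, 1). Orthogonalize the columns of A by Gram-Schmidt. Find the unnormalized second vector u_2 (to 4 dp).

u_2 = (-0.6667, 0.6667, 1.3333)

q_1 = a_1/‖a_1‖ = (4, 2, 1)/4.5826 = (0.8729, 0.4364, 0.2182).
r_{12} = q_1·a_2 = -1.5275.
u_2 = a_2 + 1.5275·q_1 = (-0.6667, 0.6667, 1.3333).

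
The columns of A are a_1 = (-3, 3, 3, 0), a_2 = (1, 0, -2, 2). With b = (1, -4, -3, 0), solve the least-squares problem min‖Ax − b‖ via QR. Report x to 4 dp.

a_1 = (-3, 3, 3, 0); ‖a_1‖ = 5.1962, so e_1 = (-0.5774, 0.5774, 0.5774, 0.0000).
e_1·a_2 = (-0.5774)·1 + 0.5774·0 + 0.5774·(-2) + 0.0000·2 = -1.7321.
u_2 = a_2 + 1.7321·e_1 = (0.0000, 1.0000, -1.0000, 2.0000).
‖u_2‖ = 2.4495, so e_2 = (0.0000, 0.4082, -0.4082, 0.8165).
Qᵀb = (-4.6188, -0.4082).
Back-substitute: x_2 = -0.4082/2.4495 = -0.1667.
x_1 = (-4.6188 + 1.7321·(-0.1667))/5.1962 = -0.9444.

x = (-0.9444, -0.1667)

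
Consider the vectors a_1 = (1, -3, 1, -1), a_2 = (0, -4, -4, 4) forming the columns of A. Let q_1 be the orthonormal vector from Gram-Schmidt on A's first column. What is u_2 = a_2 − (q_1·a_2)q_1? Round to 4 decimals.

u_2 = (-0.3333, -3.0000, -4.3333, 4.3333)

q_1 = a_1/‖a_1‖ = (1, -3, 1, -1)/3.4641 = (0.2887, -0.8660, 0.2887, -0.2887).
r_{12} = q_1·a_2 = 1.1547.
u_2 = a_2 − 1.1547·q_1 = (-0.3333, -3.0000, -4.3333, 4.3333).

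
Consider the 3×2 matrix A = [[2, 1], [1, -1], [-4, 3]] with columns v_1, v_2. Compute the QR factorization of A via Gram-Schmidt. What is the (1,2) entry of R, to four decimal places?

r_{12} = -2.4004

q_1 = v_1/‖v_1‖ = (2, 1, -4)/4.5826 = (0.4364, 0.2182, -0.8729).
r_{12} = q_1·v_2 = -2.4004.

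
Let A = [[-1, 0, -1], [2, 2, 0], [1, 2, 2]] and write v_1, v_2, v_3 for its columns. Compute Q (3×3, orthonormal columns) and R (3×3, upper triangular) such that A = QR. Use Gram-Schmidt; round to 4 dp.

Q = [[-0.4082, 0.7071, -0.5774], [0.8165, 0.0000, -0.5774], [0.4082, 0.7071, 0.5774]], R = [[2.4495, 2.4495, 1.2247], [0.0000, 1.4142, 0.7071], [0.0000, 0.0000, 1.7321]]

e_1 = v_1/‖v_1‖ = (-1, 2, 1)/2.4495 = (-0.4082, 0.8165, 0.4082).
r_{12} = e_1·v_2 = 2.4495.
u_2 = v_2 − 2.4495·e_1 = (1.0000, 0.0000, 1.0000).
‖u_2‖ = 1.4142, so e_2 = (0.7071, 0.0000, 0.7071).
r_{13} = e_1·v_3 = 1.2247; r_{23} = e_2·v_3 = 0.7071.
u_3 = v_3 − 1.2247·e_1 − 0.7071·e_2 = (-1.0000, -1.0000, 1.0000).
‖u_3‖ = 1.7321, so e_3 = (-0.5774, -0.5774, 0.5774).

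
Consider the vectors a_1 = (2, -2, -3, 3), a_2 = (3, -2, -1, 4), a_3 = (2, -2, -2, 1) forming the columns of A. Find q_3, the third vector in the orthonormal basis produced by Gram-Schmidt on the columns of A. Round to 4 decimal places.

q_3 = (0.5528, -0.5103, 0.0520, -0.6567)

q_1 = a_1/‖a_1‖ = (2, -2, -3, 3)/5.0990 = (0.3922, -0.3922, -0.5883, 0.5883).
r_{12} = q_1·a_2 = 4.9029.
u_2 = a_2 − 4.9029·q_1 = (1.0769, -0.0769, 1.8846, 1.1154).
‖u_2‖ = 2.4416, so q_2 = (0.4411, -0.0315, 0.7719, 0.4568).
r_{13} = q_1·a_3 = 3.3340; r_{23} = q_2·a_3 = -0.1418.
u_3 = a_3 − 3.3340·q_1 + 0.1418·q_2 = (0.7548, -0.6968, 0.0710, -0.8968).
‖u_3‖ = 1.3655, so q_3 = (0.5528, -0.5103, 0.0520, -0.6567).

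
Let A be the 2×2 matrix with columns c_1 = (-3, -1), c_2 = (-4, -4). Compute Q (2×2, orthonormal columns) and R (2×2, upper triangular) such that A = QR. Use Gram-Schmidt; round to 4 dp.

c_1 = (-3, -1); ‖c_1‖ = 3.1623, so e_1 = (-0.9487, -0.3162).
e_1·c_2 = (-0.9487)·(-4) + (-0.3162)·(-4) = 5.0596.
u_2 = c_2 − 5.0596·e_1 = (0.8000, -2.4000).
‖u_2‖ = 2.5298, so e_2 = (0.3162, -0.9487).

Q = [[-0.9487, 0.3162], [-0.3162, -0.9487]], R = [[3.1623, 5.0596], [0.0000, 2.5298]]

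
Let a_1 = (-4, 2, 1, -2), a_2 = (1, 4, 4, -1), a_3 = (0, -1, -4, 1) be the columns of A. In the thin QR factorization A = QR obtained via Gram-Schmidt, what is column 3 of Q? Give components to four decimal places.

q_3 = (0.1189, 0.6966, -0.6990, 0.1093)

q_1 = a_1/‖a_1‖ = (-4, 2, 1, -2)/5.0000 = (-0.8000, 0.4000, 0.2000, -0.4000).
r_{12} = q_1·a_2 = 2.0000.
u_2 = a_2 − 2.0000·q_1 = (2.6000, 3.2000, 3.6000, -0.2000).
‖u_2‖ = 5.4772, so q_2 = (0.4747, 0.5842, 0.6573, -0.0365).
r_{13} = q_1·a_3 = -1.6000; r_{23} = q_2·a_3 = -3.2498.
u_3 = a_3 + 1.6000·q_1 + 3.2498·q_2 = (0.2627, 1.5387, -1.5440, 0.2413).
‖u_3‖ = 2.2088, so q_3 = (0.1189, 0.6966, -0.6990, 0.1093).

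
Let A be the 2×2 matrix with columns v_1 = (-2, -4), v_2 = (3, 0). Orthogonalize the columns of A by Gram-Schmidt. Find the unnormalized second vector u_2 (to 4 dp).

u_2 = (2.4000, -1.2000)

v_1 = (-2, -4); ‖v_1‖ = 4.4721, so e_1 = (-0.4472, -0.8944).
e_1·v_2 = (-0.4472)·3 + (-0.8944)·0 = -1.3416.
u_2 = v_2 + 1.3416·e_1 = (2.4000, -1.2000).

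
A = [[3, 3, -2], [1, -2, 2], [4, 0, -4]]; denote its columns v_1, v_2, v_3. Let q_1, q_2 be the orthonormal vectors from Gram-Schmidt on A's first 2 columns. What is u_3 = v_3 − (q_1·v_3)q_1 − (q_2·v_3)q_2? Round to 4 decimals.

v_1 = (3, 1, 4); ‖v_1‖ = 5.0990, so q_1 = (0.5883, 0.1961, 0.7845).
q_1·v_2 = 0.5883·3 + 0.1961·(-2) + 0.7845·0 = 1.3728.
u_2 = v_2 − 1.3728·q_1 = (2.1923, -2.2692, -1.0769).
‖u_2‖ = 3.3340, so q_2 = (0.6576, -0.6806, -0.3230).
q_1·v_3 = 0.5883·(-2) + 0.1961·2 + 0.7845·(-4) = -3.9223; q_2·v_3 = 0.6576·(-2) + (-0.6806)·2 + (-0.3230)·(-4) = -1.3843.
u_3 = v_3 + 3.9223·q_1 + 1.3843·q_2 = (1.2180, 1.8270, -1.3702).

u_3 = (1.2180, 1.8270, -1.3702)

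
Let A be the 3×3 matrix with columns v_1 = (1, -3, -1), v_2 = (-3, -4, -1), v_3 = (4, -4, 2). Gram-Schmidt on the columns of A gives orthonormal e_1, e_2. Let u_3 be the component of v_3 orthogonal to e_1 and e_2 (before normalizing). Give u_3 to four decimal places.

v_1 = (1, -3, -1); ‖v_1‖ = 3.3166, so e_1 = (0.3015, -0.9045, -0.3015).
e_1·v_2 = 0.3015·(-3) + (-0.9045)·(-4) + (-0.3015)·(-1) = 3.0151.
u_2 = v_2 − 3.0151·e_1 = (-3.9091, -1.2727, -0.0909).
‖u_2‖ = 4.1121, so e_2 = (-0.9506, -0.3095, -0.0221).
e_1·v_3 = 0.3015·4 + (-0.9045)·(-4) + (-0.3015)·2 = 4.2212; e_2·v_3 = (-0.9506)·4 + (-0.3095)·(-4) + (-0.0221)·2 = -2.6087.
u_3 = v_3 − 4.2212·e_1 + 2.6087·e_2 = (0.2473, -0.9892, 3.2151).

u_3 = (0.2473, -0.9892, 3.2151)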